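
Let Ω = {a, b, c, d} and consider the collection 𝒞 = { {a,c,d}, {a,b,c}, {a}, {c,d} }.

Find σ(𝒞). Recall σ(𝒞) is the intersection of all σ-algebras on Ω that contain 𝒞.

|σ(𝒞)| = 16.  σ(𝒞) = { ∅, {a}, {b}, {c}, {d}, {a,b}, {a,c}, {a,d}, {b,c}, {b,d}, {c,d}, {a,b,c}, {a,b,d}, {a,c,d}, {b,c,d}, Ω }

Trace:
Begin from { ∅, {a}, {c,d}, {a,b,c}, {a,c,d}, Ω } (that is, 𝒞 plus ∅ and Ω).
Iteration 1 adds 4:
  {b}  = Ω∖{a,c,d}
  {d}  = Ω∖{a,b,c}
  {a,b}  = Ω∖{c,d}
  {b,c,d}  = Ω∖{a}
  |family| = 10
Iteration 2: 3 new —
  {a,d}  = {d} ∪ {a}
  {b,d}  = {b} ∪ {d}
  {a,b,d}  = {a,b} ∪ {d}
  |family| = 13
Iteration 3. New:
  {c}  = Ω∖{a,b,d}
  {a,c}  = Ω∖{b,d}
  {b,c}  = Ω∖{a,d}
  |family| = 16
After Iteration 4 the family is unchanged; done.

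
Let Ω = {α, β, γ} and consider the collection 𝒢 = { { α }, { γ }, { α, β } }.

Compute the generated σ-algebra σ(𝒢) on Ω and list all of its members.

σ(𝒢) (8 sets): { {  }, { α }, { β }, { γ }, { α, β }, { α, γ }, { β, γ }, Ω }

Derivation:
Take S₀ = 𝒢 ∪ {∅, Ω} = { {  }, { α }, { γ }, { α, β }, Ω }.
Step 1: 2 new —
  { α, γ }  = { γ } ∪ { α }
  { β, γ }  = Ω∖{ α }
Step 2. New:
  { β }  = Ω∖{ α, γ }
Step 3: closed — nothing new.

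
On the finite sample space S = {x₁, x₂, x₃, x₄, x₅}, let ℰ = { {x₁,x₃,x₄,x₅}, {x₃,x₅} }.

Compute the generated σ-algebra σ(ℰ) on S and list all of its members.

σ(ℰ) = { {}, {x₂}, {x₁,x₄}, {x₃,x₅}, {x₁,x₂,x₄}, {x₂,x₃,x₅}, {x₁,x₃,x₄,x₅}, S }

Trace:
Initial family (4 sets): { {}, {x₃,x₅}, {x₁,x₃,x₄,x₅}, S }.
Round 1. New:
  {x₂}  = S∖{x₁,x₃,x₄,x₅}
  {x₁,x₂,x₄}  = S∖{x₃,x₅}
  (now 6)
Round 2: 1 new —
  {x₂,x₃,x₅}  = {x₃,x₅} ∪ {x₂}
  (now 7)
Round 3 (1 new):
  {x₁,x₄}  = S∖{x₂,x₃,x₅}
  (now 8)
Round 4: closed — nothing new.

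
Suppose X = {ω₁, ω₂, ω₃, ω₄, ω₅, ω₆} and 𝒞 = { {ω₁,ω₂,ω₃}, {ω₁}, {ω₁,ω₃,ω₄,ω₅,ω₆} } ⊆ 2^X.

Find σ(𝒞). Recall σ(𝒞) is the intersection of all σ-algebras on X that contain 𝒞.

Initial family (5 sets): { {}, {ω₁}, {ω₁,ω₂,ω₃}, {ω₁,ω₃,ω₄,ω₅,ω₆}, X }.
Round 1: 3 new —
  {ω₂}  = complement {ω₁,ω₃,ω₄,ω₅,ω₆}
  {ω₄,ω₅,ω₆}  = complement {ω₁,ω₂,ω₃}
  {ω₂,ω₃,ω₄,ω₅,ω₆}  = complement {ω₁}
  |family| = 8
Round 2 (3 new):
  {ω₁,ω₂}  = {ω₂} ∪ {ω₁}
  {ω₁,ω₄,ω₅,ω₆}  = {ω₄,ω₅,ω₆} ∪ {ω₁}
  {ω₂,ω₄,ω₅,ω₆}  = {ω₂} ∪ {ω₄,ω₅,ω₆}
  |family| = 11
Round 3 (4 new):
  {ω₁,ω₃}  = complement {ω₂,ω₄,ω₅,ω₆}
  {ω₂,ω₃}  = complement {ω₁,ω₄,ω₅,ω₆}
  {ω₃,ω₄,ω₅,ω₆}  = complement {ω₁,ω₂}
  {ω₁,ω₂,ω₄,ω₅,ω₆}  = {ω₂,ω₄,ω₅,ω₆} ∪ {ω₁,ω₂}
  |family| = 15
Round 4 adds 1:
  {ω₃}  = complement {ω₁,ω₂,ω₄,ω₅,ω₆}
  |family| = 16
Round 5: closed — nothing new.

Therefore σ(𝒞) = { {}, {ω₁}, {ω₂}, {ω₃}, {ω₁,ω₂}, {ω₁,ω₃}, {ω₂,ω₃}, {ω₁,ω₂,ω₃}, {ω₄,ω₅,ω₆}, {ω₁,ω₄,ω₅,ω₆}, {ω₂,ω₄,ω₅,ω₆}, {ω₃,ω₄,ω₅,ω₆}, {ω₁,ω₂,ω₄,ω₅,ω₆}, {ω₁,ω₃,ω₄,ω₅,ω₆}, {ω₂,ω₃,ω₄,ω₅,ω₆}, X } (|σ(𝒞)| = 16).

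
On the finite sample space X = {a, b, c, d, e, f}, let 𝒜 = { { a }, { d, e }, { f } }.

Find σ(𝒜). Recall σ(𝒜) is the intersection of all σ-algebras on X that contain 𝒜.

|σ(𝒜)| = 16.  σ(𝒜) = { ∅, { a }, { f }, { a, f }, { b, c }, { d, e }, { a, b, c }, { a, d, e }, { b, c, f }, { d, e, f }, { a, b, c, f }, { a, d, e, f }, { b, c, d, e }, { a, b, c, d, e }, { b, c, d, e, f }, X }

Check:
Take S₀ = 𝒜 ∪ {∅, X} = { ∅, { a }, { f }, { d, e }, X }.
Step 1: 6 new —
  { a, f }  = { a } ∪ { f }
  { a, d, e }  = { d, e } ∪ { a }
  { d, e, f }  = { d, e } ∪ { f }
  { a, b, c, f }  = X∖{ d, e }
  { a, b, c, d, e }  = X∖{ f }
  { b, c, d, e, f }  = X∖{ a }
  — 11 sets.
Step 2. New:
  { a, b, c }  = X∖{ d, e, f }
  { b, c, f }  = X∖{ a, d, e }
  { a, d, e, f }  = { a, d, e } ∪ { a, f }
  { b, c, d, e }  = X∖{ a, f }
  — 15 sets.
Step 3: +1 →
  { b, c }  = X∖{ a, d, e, f }
  — 16 sets.
Step 4: closed — nothing new.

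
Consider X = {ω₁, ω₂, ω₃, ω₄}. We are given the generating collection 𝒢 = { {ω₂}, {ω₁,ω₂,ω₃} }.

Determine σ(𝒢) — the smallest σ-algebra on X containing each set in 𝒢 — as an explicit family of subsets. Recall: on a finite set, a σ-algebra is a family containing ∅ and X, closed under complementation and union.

Initial family (4 sets): { ∅, {ω₂}, {ω₁,ω₂,ω₃}, X }.
Step 1 (2 new):
  {ω₄}  = complement {ω₁,ω₂,ω₃}
  {ω₁,ω₃,ω₄}  = complement {ω₂}
  (now 6)
Step 2: +1 →
  {ω₂,ω₄}  = {ω₄} ∪ {ω₂}
  (now 7)
Step 3: 1 new —
  {ω₁,ω₃}  = complement {ω₂,ω₄}
  (now 8)
After Step 4 the family is unchanged; done.

Hence σ(𝒢) has 8 members: { ∅, {ω₂}, {ω₄}, {ω₁,ω₃}, {ω₂,ω₄}, {ω₁,ω₂,ω₃}, {ω₁,ω₃,ω₄}, X }.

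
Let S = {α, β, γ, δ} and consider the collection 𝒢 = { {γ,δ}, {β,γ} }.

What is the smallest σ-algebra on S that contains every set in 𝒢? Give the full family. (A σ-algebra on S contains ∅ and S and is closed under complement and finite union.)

Answer: σ(𝒢) = { {}, {α}, {β}, {γ}, {δ}, {α,β}, {α,γ}, {α,δ}, {β,γ}, {β,δ}, {γ,δ}, {α,β,γ}, {α,β,δ}, {α,γ,δ}, {β,γ,δ}, S }

Derivation:
Take S₀ = 𝒢 ∪ {∅, S} = { {}, {β,γ}, {γ,δ}, S }.
Round 1: 3 new —
  {α,β}  = S∖{γ,δ}
  {α,δ}  = S∖{β,γ}
  {β,γ,δ}  = {γ,δ} ∪ {β,γ}
  [7 total]
Round 2. New:
  {α}  = S∖{β,γ,δ}
  {α,β,γ}  = {β,γ} ∪ {α,β}
  {α,β,δ}  = {α,δ} ∪ {α,β}
  {α,γ,δ}  = {γ,δ} ∪ {α,δ}
  [11 total]
Round 3 adds 3:
  {β}  = S∖{α,γ,δ}
  {γ}  = S∖{α,β,δ}
  {δ}  = S∖{α,β,γ}
  [14 total]
Round 4: +2 →
  {α,γ}  = {γ} ∪ {α}
  {β,δ}  = {δ} ∪ {β}
  [16 total]
After Round 5 the family is unchanged; done.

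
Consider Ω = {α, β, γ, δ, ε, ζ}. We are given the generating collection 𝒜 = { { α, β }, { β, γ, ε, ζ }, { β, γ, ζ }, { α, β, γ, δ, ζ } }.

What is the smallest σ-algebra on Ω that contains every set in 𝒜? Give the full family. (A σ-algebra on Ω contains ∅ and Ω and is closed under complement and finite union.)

σ(𝒜) = { {}, { α }, { β }, { δ }, { ε }, { α, β }, { α, δ }, { α, ε }, { β, δ }, { β, ε }, { γ, ζ }, { δ, ε }, { α, β, δ }, { α, β, ε }, { α, γ, ζ }, { α, δ, ε }, { β, γ, ζ }, { β, δ, ε }, { γ, δ, ζ }, { γ, ε, ζ }, { α, β, γ, ζ }, { α, β, δ, ε }, { α, γ, δ, ζ }, { α, γ, ε, ζ }, { β, γ, δ, ζ }, { β, γ, ε, ζ }, { γ, δ, ε, ζ }, { α, β, γ, δ, ζ }, { α, β, γ, ε, ζ }, { α, γ, δ, ε, ζ }, { β, γ, δ, ε, ζ }, Ω }

Trace:
Seed the family with 𝒜 together with ∅ and Ω: { {}, { α, β }, { β, γ, ζ }, { β, γ, ε, ζ }, { α, β, γ, δ, ζ }, Ω }.
Pass 1. New:
  { ε }  = Ω∖{ α, β, γ, δ, ζ }
  { α, δ }  = Ω∖{ β, γ, ε, ζ }
  { α, δ, ε }  = Ω∖{ β, γ, ζ }
  { α, β, γ, ζ }  = { α, β } ∪ { β, γ, ζ }
  { γ, δ, ε, ζ }  = Ω∖{ α, β }
  { α, β, γ, ε, ζ }  = { α, β } ∪ { β, γ, ε, ζ }
  — 12 sets.
Pass 2: +7 →
  { δ }  = Ω∖{ α, β, γ, ε, ζ }
  { δ, ε }  = Ω∖{ α, β, γ, ζ }
  { α, β, δ }  = { α, β } ∪ { α, δ }
  { α, β, ε }  = { α, β } ∪ { ε }
  { α, β, δ, ε }  = { α, δ, ε } ∪ { α, β }
  { α, γ, δ, ε, ζ }  = { α, δ, ε } ∪ { γ, δ, ε, ζ }
  { β, γ, δ, ε, ζ }  = { γ, δ, ε, ζ } ∪ { β, γ, ζ }
  — 19 sets.
Pass 3 (6 new):
  { α }  = Ω∖{ β, γ, δ, ε, ζ }
  { β }  = Ω∖{ α, γ, δ, ε, ζ }
  { γ, ζ }  = Ω∖{ α, β, δ, ε }
  { γ, δ, ζ }  = Ω∖{ α, β, ε }
  { γ, ε, ζ }  = Ω∖{ α, β, δ }
  { β, γ, δ, ζ }  = { β, γ, ζ } ∪ { δ }
  — 25 sets.
Pass 4: +7 →
  { α, ε }  = Ω∖{ β, γ, δ, ζ }
  { β, δ }  = { β } ∪ { δ }
  { β, ε }  = { β } ∪ { ε }
  { α, γ, ζ }  = { α } ∪ { γ, ζ }
  { β, δ, ε }  = { β } ∪ { δ, ε }
  { α, γ, δ, ζ }  = { α } ∪ { γ, δ, ζ }
  { α, γ, ε, ζ }  = { α } ∪ { γ, ε, ζ }
  — 32 sets.
Pass 5: stable.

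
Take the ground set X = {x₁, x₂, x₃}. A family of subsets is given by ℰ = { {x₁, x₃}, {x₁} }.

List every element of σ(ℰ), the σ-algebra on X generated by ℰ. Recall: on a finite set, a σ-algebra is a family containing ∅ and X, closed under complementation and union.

σ(ℰ) = { ∅, {x₁}, {x₂}, {x₃}, {x₁, x₂}, {x₁, x₃}, {x₂, x₃}, X }

Trace:
Take S₀ = ℰ ∪ {∅, X} = { ∅, {x₁}, {x₁, x₃}, X }.
Pass 1 (2 new):
  {x₂}  = {x₁, x₃}ᶜ
  {x₂, x₃}  = {x₁}ᶜ
  |family| = 6
Pass 2. New:
  {x₁, x₂}  = {x₂} ∪ {x₁}
  |family| = 7
Pass 3 adds 1:
  {x₃}  = {x₁, x₂}ᶜ
  |family| = 8
After Pass 4 the family is unchanged; done.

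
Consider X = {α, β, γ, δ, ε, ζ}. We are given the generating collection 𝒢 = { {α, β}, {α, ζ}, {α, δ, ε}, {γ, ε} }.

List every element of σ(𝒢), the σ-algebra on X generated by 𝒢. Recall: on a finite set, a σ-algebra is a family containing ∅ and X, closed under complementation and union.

Answer: σ(𝒢) = { {}, {α}, {β}, {γ}, {δ}, {ε}, {ζ}, {α, β}, {α, γ}, {α, δ}, {α, ε}, {α, ζ}, {β, γ}, {β, δ}, {β, ε}, {β, ζ}, {γ, δ}, {γ, ε}, {γ, ζ}, {δ, ε}, {δ, ζ}, {ε, ζ}, {α, β, γ}, {α, β, δ}, {α, β, ε}, {α, β, ζ}, {α, γ, δ}, {α, γ, ε}, {α, γ, ζ}, {α, δ, ε}, {α, δ, ζ}, {α, ε, ζ}, {β, γ, δ}, {β, γ, ε}, {β, γ, ζ}, {β, δ, ε}, {β, δ, ζ}, {β, ε, ζ}, {γ, δ, ε}, {γ, δ, ζ}, {γ, ε, ζ}, {δ, ε, ζ}, {α, β, γ, δ}, {α, β, γ, ε}, {α, β, γ, ζ}, {α, β, δ, ε}, {α, β, δ, ζ}, {α, β, ε, ζ}, {α, γ, δ, ε}, {α, γ, δ, ζ}, {α, γ, ε, ζ}, {α, δ, ε, ζ}, {β, γ, δ, ε}, {β, γ, δ, ζ}, {β, γ, ε, ζ}, {β, δ, ε, ζ}, {γ, δ, ε, ζ}, {α, β, γ, δ, ε}, {α, β, γ, δ, ζ}, {α, β, γ, ε, ζ}, {α, β, δ, ε, ζ}, {α, γ, δ, ε, ζ}, {β, γ, δ, ε, ζ}, X }

Check:
Take S₀ = 𝒢 ∪ {∅, X} = { {}, {α, β}, {α, ζ}, {γ, ε}, {α, δ, ε}, X }.
Step 1 (10 new):
  {α, β, ζ}  = {α, β} ∪ {α, ζ}
  {β, γ, ζ}  = X∖{α, δ, ε}
  {α, β, γ, ε}  = {α, β} ∪ {γ, ε}
  {α, β, δ, ε}  = {α, δ, ε} ∪ {α, β}
  {α, β, δ, ζ}  = X∖{γ, ε}
  {α, γ, δ, ε}  = {α, δ, ε} ∪ {γ, ε}
  {α, γ, ε, ζ}  = {α, ζ} ∪ {γ, ε}
  {α, δ, ε, ζ}  = {α, δ, ε} ∪ {α, ζ}
  {β, γ, δ, ε}  = X∖{α, ζ}
  {γ, δ, ε, ζ}  = X∖{α, β}
  (now 16)
Step 2. New:
  {β, γ}  = X∖{α, δ, ε, ζ}
  {β, δ}  = X∖{α, γ, ε, ζ}
  {β, ζ}  = X∖{α, γ, δ, ε}
  {γ, ζ}  = X∖{α, β, δ, ε}
  {δ, ζ}  = X∖{α, β, γ, ε}
  {γ, δ, ε}  = X∖{α, β, ζ}
  {α, β, γ, ζ}  = {α, β} ∪ {β, γ, ζ}
  {β, γ, ε, ζ}  = {β, γ, ζ} ∪ {γ, ε}
  {α, β, γ, δ, ε}  = {α, δ, ε} ∪ {β, γ, δ, ε}
  {α, β, γ, δ, ζ}  = {α, β, δ, ζ} ∪ {β, γ, ζ}
  {α, β, γ, ε, ζ}  = {α, γ, ε, ζ} ∪ {α, β}
  {α, β, δ, ε, ζ}  = {α, δ, ε} ∪ {α, β, δ, ζ}
  {α, γ, δ, ε, ζ}  = {α, δ, ε} ∪ {α, γ, ε, ζ}
  {β, γ, δ, ε, ζ}  = {γ, δ, ε, ζ} ∪ {β, γ, ζ}
  (now 30)
Step 3 adds 18:
  {α}  = X∖{β, γ, δ, ε, ζ}
  {β}  = X∖{α, γ, δ, ε, ζ}
  {γ}  = X∖{α, β, δ, ε, ζ}
  {δ}  = X∖{α, β, γ, ε, ζ}
  {ε}  = X∖{α, β, γ, δ, ζ}
  {ζ}  = X∖{α, β, γ, δ, ε}
  {α, δ}  = X∖{β, γ, ε, ζ}
  {δ, ε}  = X∖{α, β, γ, ζ}
  {α, β, γ}  = {α, β} ∪ {β, γ}
  {α, β, δ}  = {α, β} ∪ {β, δ}
  {α, γ, ζ}  = {α, ζ} ∪ {γ, ζ}
  {α, δ, ζ}  = {α, ζ} ∪ {δ, ζ}
  {β, γ, δ}  = {β, γ} ∪ {β, δ}
  {β, γ, ε}  = {β, γ} ∪ {γ, ε}
  {β, δ, ζ}  = {β, ζ} ∪ {δ, ζ}
  {γ, δ, ζ}  = {γ, ζ} ∪ {δ, ζ}
  {γ, ε, ζ}  = {γ, ζ} ∪ {γ, ε}
  {β, γ, δ, ζ}  = {β, γ, ζ} ∪ {δ, ζ}
  (now 48)
Step 4. New:
  {α, γ}  = {γ} ∪ {α}
  {α, ε}  = X∖{β, γ, δ, ζ}
  {β, ε}  = {β} ∪ {ε}
  {γ, δ}  = {γ} ∪ {δ}
  {ε, ζ}  = {ζ} ∪ {ε}
  {α, β, ε}  = X∖{γ, δ, ζ}
  {α, γ, δ}  = {γ} ∪ {α, δ}
  {α, γ, ε}  = X∖{β, δ, ζ}
  {α, ε, ζ}  = X∖{β, γ, δ}
  {β, δ, ε}  = X∖{α, γ, ζ}
  {β, ε, ζ}  = {β, ζ} ∪ {ε}
  {δ, ε, ζ}  = X∖{α, β, γ}
  {α, β, γ, δ}  = {α, β, γ} ∪ {α, β, δ}
  {α, β, ε, ζ}  = {ε} ∪ {α, β, ζ}
  {α, γ, δ, ζ}  = {α, γ, ζ} ∪ {δ}
  {β, δ, ε, ζ}  = {β, δ, ζ} ∪ {δ, ε}
  (now 64)
After Step 5 the family is unchanged; done.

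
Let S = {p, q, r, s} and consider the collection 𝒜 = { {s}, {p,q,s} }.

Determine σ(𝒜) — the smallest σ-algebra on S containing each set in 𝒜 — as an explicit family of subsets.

Begin from { {}, {s}, {p,q,s}, S } (that is, 𝒜 plus ∅ and S).
Pass 1 (2 new):
  {r}  = complement {p,q,s}
  {p,q,r}  = complement {s}
Pass 2. New:
  {r,s}  = {r} ∪ {s}
Pass 3: 1 new —
  {p,q}  = complement {r,s}
Pass 4: already closed under ᶜ and ∪.

Therefore σ(𝒜) = { {}, {r}, {s}, {p,q}, {r,s}, {p,q,r}, {p,q,s}, S } (|σ(𝒜)| = 8).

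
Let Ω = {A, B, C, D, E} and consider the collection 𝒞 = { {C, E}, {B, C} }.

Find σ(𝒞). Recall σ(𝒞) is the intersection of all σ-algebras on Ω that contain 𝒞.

Seed the family with 𝒞 together with ∅ and Ω: { {}, {B, C}, {C, E}, Ω }.
Round 1: 3 new —
  {A, B, D}  = Ω∖{C, E}
  {A, D, E}  = Ω∖{B, C}
  {B, C, E}  = {C, E} ∪ {B, C}
  (now 7)
Round 2 adds 4:
  {A, D}  = Ω∖{B, C, E}
  {A, B, C, D}  = {B, C} ∪ {A, B, D}
  {A, B, D, E}  = {A, D, E} ∪ {A, B, D}
  {A, C, D, E}  = {A, D, E} ∪ {C, E}
  (now 11)
Round 3. New:
  {B}  = Ω∖{A, C, D, E}
  {C}  = Ω∖{A, B, D, E}
  {E}  = Ω∖{A, B, C, D}
  (now 14)
Round 4. New:
  {B, E}  = {B} ∪ {E}
  {A, C, D}  = {C} ∪ {A, D}
  (now 16)
After Round 5 the family is unchanged; done.

|σ(𝒞)| = 16.  σ(𝒞) = { {}, {B}, {C}, {E}, {A, D}, {B, C}, {B, E}, {C, E}, {A, B, D}, {A, C, D}, {A, D, E}, {B, C, E}, {A, B, C, D}, {A, B, D, E}, {A, C, D, E}, Ω }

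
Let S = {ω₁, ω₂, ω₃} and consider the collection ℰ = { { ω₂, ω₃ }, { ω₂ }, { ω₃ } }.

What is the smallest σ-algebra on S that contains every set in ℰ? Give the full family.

Seed the family with ℰ together with ∅ and S: { {  }, { ω₂ }, { ω₃ }, { ω₂, ω₃ }, S }.
Round 1: 3 new —
  { ω₁ }  = S∖{ ω₂, ω₃ }
  { ω₁, ω₂ }  = S∖{ ω₃ }
  { ω₁, ω₃ }  = S∖{ ω₂ }
  (now 8)
Round 2: closed — nothing new.

σ(ℰ) = { {  }, { ω₁ }, { ω₂ }, { ω₃ }, { ω₁, ω₂ }, { ω₁, ω₃ }, { ω₂, ω₃ }, S }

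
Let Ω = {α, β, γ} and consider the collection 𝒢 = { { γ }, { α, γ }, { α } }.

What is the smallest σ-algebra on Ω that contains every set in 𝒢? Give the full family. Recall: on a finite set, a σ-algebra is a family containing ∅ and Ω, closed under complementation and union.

Start: 𝒢 ∪ {∅, Ω} = { {  }, { α }, { γ }, { α, γ }, Ω }.
Pass 1: 3 new —
  { β }  = complement { α, γ }
  { α, β }  = complement { γ }
  { β, γ }  = complement { α }
  [8 total]
Pass 2: no new sets; the family is a σ-algebra.

Therefore σ(𝒢) = { {  }, { α }, { β }, { γ }, { α, β }, { α, γ }, { β, γ }, Ω } (|σ(𝒢)| = 8).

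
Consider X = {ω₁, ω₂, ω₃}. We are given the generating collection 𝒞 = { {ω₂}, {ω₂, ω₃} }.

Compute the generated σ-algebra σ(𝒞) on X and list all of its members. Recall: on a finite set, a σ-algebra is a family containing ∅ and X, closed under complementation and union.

|σ(𝒞)| = 8.  σ(𝒞) = { ∅, {ω₁}, {ω₂}, {ω₃}, {ω₁, ω₂}, {ω₁, ω₃}, {ω₂, ω₃}, X }

Check:
Take S₀ = 𝒞 ∪ {∅, X} = { ∅, {ω₂}, {ω₂, ω₃}, X }.
Round 1. New:
  {ω₁}  = complement {ω₂, ω₃}
  {ω₁, ω₃}  = complement {ω₂}
  |family| = 6
Round 2. New:
  {ω₁, ω₂}  = {ω₂} ∪ {ω₁}
  |family| = 7
Round 3 adds 1:
  {ω₃}  = complement {ω₁, ω₂}
  |family| = 8
Round 4: closed — nothing new.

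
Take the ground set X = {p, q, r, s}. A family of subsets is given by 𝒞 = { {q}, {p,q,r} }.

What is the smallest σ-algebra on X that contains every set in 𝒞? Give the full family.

Seed the family with 𝒞 together with ∅ and X: { ∅, {q}, {p,q,r}, X }.
Round 1: +2 →
  {s}  = ᶜ of {p,q,r}
  {p,r,s}  = ᶜ of {q}
  |family| = 6
Round 2 (1 new):
  {q,s}  = {s} ∪ {q}
  |family| = 7
Round 3 (1 new):
  {p,r}  = ᶜ of {q,s}
  |family| = 8
Round 4: closed — nothing new.

Therefore σ(𝒞) = { ∅, {q}, {s}, {p,r}, {q,s}, {p,q,r}, {p,r,s}, X } (|σ(𝒞)| = 8).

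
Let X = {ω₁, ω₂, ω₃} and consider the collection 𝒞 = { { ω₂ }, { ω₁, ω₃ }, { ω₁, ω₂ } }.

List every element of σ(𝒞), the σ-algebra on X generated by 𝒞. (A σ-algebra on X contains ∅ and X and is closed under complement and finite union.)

Take S₀ = 𝒞 ∪ {∅, X} = { ∅, { ω₂ }, { ω₁, ω₂ }, { ω₁, ω₃ }, X }.
Iteration 1. New:
  { ω₃ }  = ᶜ of { ω₁, ω₂ }
  (now 6)
Iteration 2: 1 new —
  { ω₂, ω₃ }  = { ω₃ } ∪ { ω₂ }
  (now 7)
Iteration 3 adds 1:
  { ω₁ }  = ᶜ of { ω₂, ω₃ }
  (now 8)
Iteration 4 adds nothing — fixpoint reached.

Hence σ(𝒞) has 8 members: { ∅, { ω₁ }, { ω₂ }, { ω₃ }, { ω₁, ω₂ }, { ω₁, ω₃ }, { ω₂, ω₃ }, X }.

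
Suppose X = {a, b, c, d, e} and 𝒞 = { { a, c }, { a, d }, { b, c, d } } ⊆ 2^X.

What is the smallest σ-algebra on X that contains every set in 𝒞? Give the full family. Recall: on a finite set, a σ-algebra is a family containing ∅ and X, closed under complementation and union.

σ(𝒞) = { {}, { a }, { b }, { c }, { d }, { e }, { a, b }, { a, c }, { a, d }, { a, e }, { b, c }, { b, d }, { b, e }, { c, d }, { c, e }, { d, e }, { a, b, c }, { a, b, d }, { a, b, e }, { a, c, d }, { a, c, e }, { a, d, e }, { b, c, d }, { b, c, e }, { b, d, e }, { c, d, e }, { a, b, c, d }, { a, b, c, e }, { a, b, d, e }, { a, c, d, e }, { b, c, d, e }, X }

Working:
Begin from { {}, { a, c }, { a, d }, { b, c, d }, X } (that is, 𝒞 plus ∅ and X).
Step 1. New:
  { a, e }  = { b, c, d }ᶜ
  { a, c, d }  = { a, d } ∪ { a, c }
  { b, c, e }  = { a, d }ᶜ
  { b, d, e }  = { a, c }ᶜ
  { a, b, c, d }  = { b, c, d } ∪ { a, d }
  |family| = 10
Step 2 (8 new):
  { e }  = { a, b, c, d }ᶜ
  { b, e }  = { a, c, d }ᶜ
  { a, c, e }  = { a, c } ∪ { a, e }
  { a, d, e }  = { a, d } ∪ { a, e }
  { a, b, c, e }  = { b, c, e } ∪ { a, c }
  { a, b, d, e }  = { a, d } ∪ { b, d, e }
  { a, c, d, e }  = { a, c, d } ∪ { a, e }
  { b, c, d, e }  = { b, c, d } ∪ { b, c, e }
  |family| = 18
Step 3: 7 new —
  { a }  = { b, c, d, e }ᶜ
  { b }  = { a, c, d, e }ᶜ
  { c }  = { a, b, d, e }ᶜ
  { d }  = { a, b, c, e }ᶜ
  { b, c }  = { a, d, e }ᶜ
  { b, d }  = { a, c, e }ᶜ
  { a, b, e }  = { b, e } ∪ { a, e }
  |family| = 25
Step 4. New:
  { a, b }  = { b } ∪ { a }
  { c, d }  = { a, b, e }ᶜ
  { c, e }  = { e } ∪ { c }
  { d, e }  = { e } ∪ { d }
  { a, b, c }  = { b } ∪ { a, c }
  { a, b, d }  = { b } ∪ { a, d }
  |family| = 31
Step 5 adds 1:
  { c, d, e }  = { a, b }ᶜ
  |family| = 32
After Step 6 the family is unchanged; done.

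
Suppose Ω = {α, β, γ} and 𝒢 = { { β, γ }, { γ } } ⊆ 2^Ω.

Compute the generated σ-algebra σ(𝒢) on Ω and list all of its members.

Take S₀ = 𝒢 ∪ {∅, Ω} = { {}, { γ }, { β, γ }, Ω }.
Step 1 (2 new):
  { α }  = Ω∖{ β, γ }
  { α, β }  = Ω∖{ γ }
  [6 total]
Step 2 adds 1:
  { α, γ }  = { γ } ∪ { α }
  [7 total]
Step 3: +1 →
  { β }  = Ω∖{ α, γ }
  [8 total]
Step 4: no new sets; the family is a σ-algebra.

σ(𝒢) = { {}, { α }, { β }, { γ }, { α, β }, { α, γ }, { β, γ }, Ω }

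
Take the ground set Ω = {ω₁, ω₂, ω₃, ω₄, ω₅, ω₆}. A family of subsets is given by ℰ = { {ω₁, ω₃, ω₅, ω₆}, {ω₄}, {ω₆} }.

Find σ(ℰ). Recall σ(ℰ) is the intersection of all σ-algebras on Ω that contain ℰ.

Begin from { {}, {ω₄}, {ω₆}, {ω₁, ω₃, ω₅, ω₆}, Ω } (that is, ℰ plus ∅ and Ω).
Step 1 adds 5:
  {ω₂, ω₄}  = Ω∖{ω₁, ω₃, ω₅, ω₆}
  {ω₄, ω₆}  = {ω₄} ∪ {ω₆}
  {ω₁, ω₂, ω₃, ω₄, ω₅}  = Ω∖{ω₆}
  {ω₁, ω₂, ω₃, ω₅, ω₆}  = Ω∖{ω₄}
  {ω₁, ω₃, ω₄, ω₅, ω₆}  = {ω₁, ω₃, ω₅, ω₆} ∪ {ω₄}
  — 10 sets.
Step 2. New:
  {ω₂}  = Ω∖{ω₁, ω₃, ω₄, ω₅, ω₆}
  {ω₂, ω₄, ω₆}  = {ω₆} ∪ {ω₂, ω₄}
  {ω₁, ω₂, ω₃, ω₅}  = Ω∖{ω₄, ω₆}
  — 13 sets.
Step 3: 2 new —
  {ω₂, ω₆}  = {ω₂} ∪ {ω₆}
  {ω₁, ω₃, ω₅}  = Ω∖{ω₂, ω₄, ω₆}
  — 15 sets.
Step 4: +1 →
  {ω₁, ω₃, ω₄, ω₅}  = Ω∖{ω₂, ω₆}
  — 16 sets.
Step 5: stable.

|σ(ℰ)| = 16.  σ(ℰ) = { {}, {ω₂}, {ω₄}, {ω₆}, {ω₂, ω₄}, {ω₂, ω₆}, {ω₄, ω₆}, {ω₁, ω₃, ω₅}, {ω₂, ω₄, ω₆}, {ω₁, ω₂, ω₃, ω₅}, {ω₁, ω₃, ω₄, ω₅}, {ω₁, ω₃, ω₅, ω₆}, {ω₁, ω₂, ω₃, ω₄, ω₅}, {ω₁, ω₂, ω₃, ω₅, ω₆}, {ω₁, ω₃, ω₄, ω₅, ω₆}, Ω }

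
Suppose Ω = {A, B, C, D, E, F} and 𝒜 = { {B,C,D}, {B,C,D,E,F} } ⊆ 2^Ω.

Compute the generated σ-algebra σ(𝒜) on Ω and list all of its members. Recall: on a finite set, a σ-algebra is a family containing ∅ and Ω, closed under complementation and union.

σ(𝒜) (8 sets): { {}, {A}, {E,F}, {A,E,F}, {B,C,D}, {A,B,C,D}, {B,C,D,E,F}, Ω }

Derivation:
Start: 𝒜 ∪ {∅, Ω} = { {}, {B,C,D}, {B,C,D,E,F}, Ω }.
Step 1: 2 new —
  {A}  = Ω∖{B,C,D,E,F}
  {A,E,F}  = Ω∖{B,C,D}
  — 6 sets.
Step 2: +1 →
  {A,B,C,D}  = {B,C,D} ∪ {A}
  — 7 sets.
Step 3: 1 new —
  {E,F}  = Ω∖{A,B,C,D}
  — 8 sets.
Step 4: no new sets; the family is a σ-algebra.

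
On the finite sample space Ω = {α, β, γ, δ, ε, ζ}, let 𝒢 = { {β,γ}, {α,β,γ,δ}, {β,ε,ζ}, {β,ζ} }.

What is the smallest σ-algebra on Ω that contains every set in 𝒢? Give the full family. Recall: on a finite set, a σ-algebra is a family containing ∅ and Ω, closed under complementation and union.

Initial family (6 sets): { {}, {β,γ}, {β,ζ}, {β,ε,ζ}, {α,β,γ,δ}, Ω }.
Round 1: 7 new —
  {ε,ζ}  = Ω∖{α,β,γ,δ}
  {α,γ,δ}  = Ω∖{β,ε,ζ}
  {β,γ,ζ}  = {β,γ} ∪ {β,ζ}
  {α,γ,δ,ε}  = Ω∖{β,ζ}
  {α,δ,ε,ζ}  = Ω∖{β,γ}
  {β,γ,ε,ζ}  = {β,γ} ∪ {β,ε,ζ}
  {α,β,γ,δ,ζ}  = {α,β,γ,δ} ∪ {β,ζ}
  (now 13)
Round 2 adds 6:
  {ε}  = Ω∖{α,β,γ,δ,ζ}
  {α,δ}  = Ω∖{β,γ,ε,ζ}
  {α,δ,ε}  = Ω∖{β,γ,ζ}
  {α,β,γ,δ,ε}  = {β,γ} ∪ {α,γ,δ,ε}
  {α,β,δ,ε,ζ}  = {α,δ,ε,ζ} ∪ {β,ζ}
  {α,γ,δ,ε,ζ}  = {ε,ζ} ∪ {α,γ,δ}
  (now 19)
Round 3: +5 →
  {β}  = Ω∖{α,γ,δ,ε,ζ}
  {γ}  = Ω∖{α,β,δ,ε,ζ}
  {ζ}  = Ω∖{α,β,γ,δ,ε}
  {β,γ,ε}  = {ε} ∪ {β,γ}
  {α,β,δ,ζ}  = {α,δ} ∪ {β,ζ}
  (now 24)
Round 4: +8 →
  {β,ε}  = {β} ∪ {ε}
  {γ,ε}  = Ω∖{α,β,δ,ζ}
  {γ,ζ}  = {ζ} ∪ {γ}
  {α,β,δ}  = {β} ∪ {α,δ}
  {α,δ,ζ}  = Ω∖{β,γ,ε}
  {γ,ε,ζ}  = {ε,ζ} ∪ {γ}
  {α,β,δ,ε}  = {α,δ,ε} ∪ {β}
  {α,γ,δ,ζ}  = {ζ} ∪ {α,γ,δ}
  (now 32)
After Round 5 the family is unchanged; done.

σ(𝒢) = { {}, {β}, {γ}, {ε}, {ζ}, {α,δ}, {β,γ}, {β,ε}, {β,ζ}, {γ,ε}, {γ,ζ}, {ε,ζ}, {α,β,δ}, {α,γ,δ}, {α,δ,ε}, {α,δ,ζ}, {β,γ,ε}, {β,γ,ζ}, {β,ε,ζ}, {γ,ε,ζ}, {α,β,γ,δ}, {α,β,δ,ε}, {α,β,δ,ζ}, {α,γ,δ,ε}, {α,γ,δ,ζ}, {α,δ,ε,ζ}, {β,γ,ε,ζ}, {α,β,γ,δ,ε}, {α,β,γ,δ,ζ}, {α,β,δ,ε,ζ}, {α,γ,δ,ε,ζ}, Ω }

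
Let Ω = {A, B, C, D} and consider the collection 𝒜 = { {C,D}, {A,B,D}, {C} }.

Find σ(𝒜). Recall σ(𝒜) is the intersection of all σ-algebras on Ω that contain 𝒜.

Begin from { {}, {C}, {C,D}, {A,B,D}, Ω } (that is, 𝒜 plus ∅ and Ω).
Round 1: +1 →
  {A,B}  = Ω∖{C,D}
  [6 total]
Round 2 adds 1:
  {A,B,C}  = {C} ∪ {A,B}
  [7 total]
Round 3. New:
  {D}  = Ω∖{A,B,C}
  [8 total]
Round 4 adds nothing — fixpoint reached.

σ(𝒜) = { {}, {C}, {D}, {A,B}, {C,D}, {A,B,C}, {A,B,D}, Ω }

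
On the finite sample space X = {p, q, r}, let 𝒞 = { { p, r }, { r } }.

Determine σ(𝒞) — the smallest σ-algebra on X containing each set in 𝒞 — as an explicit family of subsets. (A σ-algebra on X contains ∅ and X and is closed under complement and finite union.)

σ(𝒞) = { {  }, { p }, { q }, { r }, { p, q }, { p, r }, { q, r }, X }

Trace:
Start: 𝒞 ∪ {∅, X} = { {  }, { r }, { p, r }, X }.
Pass 1: 2 new —
  { q }  = X∖{ p, r }
  { p, q }  = X∖{ r }
  |family| = 6
Pass 2: 1 new —
  { q, r }  = { r } ∪ { q }
  |family| = 7
Pass 3. New:
  { p }  = X∖{ q, r }
  |family| = 8
Pass 4: already closed under ᶜ and ∪.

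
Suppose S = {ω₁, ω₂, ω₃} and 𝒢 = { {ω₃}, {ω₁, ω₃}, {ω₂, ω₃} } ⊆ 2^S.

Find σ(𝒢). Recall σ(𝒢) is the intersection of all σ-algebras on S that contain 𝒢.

Take S₀ = 𝒢 ∪ {∅, S} = { {}, {ω₃}, {ω₁, ω₃}, {ω₂, ω₃}, S }.
Iteration 1 (3 new):
  {ω₁}  = {ω₂, ω₃}ᶜ
  {ω₂}  = {ω₁, ω₃}ᶜ
  {ω₁, ω₂}  = {ω₃}ᶜ
Iteration 2: stable.

Therefore σ(𝒢) = { {}, {ω₁}, {ω₂}, {ω₃}, {ω₁, ω₂}, {ω₁, ω₃}, {ω₂, ω₃}, S } (|σ(𝒢)| = 8).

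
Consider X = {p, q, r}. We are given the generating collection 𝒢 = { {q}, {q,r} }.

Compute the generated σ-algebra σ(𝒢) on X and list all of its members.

Begin from { {}, {q}, {q,r}, X } (that is, 𝒢 plus ∅ and X).
Step 1: 2 new —
  {p}  = ᶜ of {q,r}
  {p,r}  = ᶜ of {q}
  — 6 sets.
Step 2: +1 →
  {p,q}  = {q} ∪ {p}
  — 7 sets.
Step 3: 1 new —
  {r}  = ᶜ of {p,q}
  — 8 sets.
Step 4: closed — nothing new.

Hence σ(𝒢) has 8 members: { {}, {p}, {q}, {r}, {p,q}, {p,r}, {q,r}, X }.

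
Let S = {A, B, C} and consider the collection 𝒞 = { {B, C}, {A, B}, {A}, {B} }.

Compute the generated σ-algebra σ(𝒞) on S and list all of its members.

σ(𝒞) = { ∅, {A}, {B}, {C}, {A, B}, {A, C}, {B, C}, S }

Check:
Start: 𝒞 ∪ {∅, S} = { ∅, {A}, {B}, {A, B}, {B, C}, S }.
Step 1. New:
  {C}  = S∖{A, B}
  {A, C}  = S∖{B}
  |family| = 8
Step 2 adds nothing — fixpoint reached.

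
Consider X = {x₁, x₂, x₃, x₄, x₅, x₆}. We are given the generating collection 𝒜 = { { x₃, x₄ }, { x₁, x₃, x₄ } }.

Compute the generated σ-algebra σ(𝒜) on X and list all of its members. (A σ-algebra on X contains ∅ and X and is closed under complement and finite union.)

Answer: σ(𝒜) = { ∅, { x₁ }, { x₃, x₄ }, { x₁, x₃, x₄ }, { x₂, x₅, x₆ }, { x₁, x₂, x₅, x₆ }, { x₂, x₃, x₄, x₅, x₆ }, X }

Trace:
Seed the family with 𝒜 together with ∅ and X: { ∅, { x₃, x₄ }, { x₁, x₃, x₄ }, X }.
Round 1 adds 2:
  { x₂, x₅, x₆ }  = complement { x₁, x₃, x₄ }
  { x₁, x₂, x₅, x₆ }  = complement { x₃, x₄ }
  — 6 sets.
Round 2 (1 new):
  { x₂, x₃, x₄, x₅, x₆ }  = { x₃, x₄ } ∪ { x₂, x₅, x₆ }
  — 7 sets.
Round 3 (1 new):
  { x₁ }  = complement { x₂, x₃, x₄, x₅, x₆ }
  — 8 sets.
Round 4: no new sets; the family is a σ-algebra.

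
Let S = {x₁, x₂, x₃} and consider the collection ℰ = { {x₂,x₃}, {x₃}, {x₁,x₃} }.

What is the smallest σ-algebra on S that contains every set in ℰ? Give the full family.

Begin from { ∅, {x₃}, {x₁,x₃}, {x₂,x₃}, S } (that is, ℰ plus ∅ and S).
Round 1: +3 →
  {x₁}  = complement {x₂,x₃}
  {x₂}  = complement {x₁,x₃}
  {x₁,x₂}  = complement {x₃}
Round 2: stable.

Therefore σ(ℰ) = { ∅, {x₁}, {x₂}, {x₃}, {x₁,x₂}, {x₁,x₃}, {x₂,x₃}, S } (|σ(ℰ)| = 8).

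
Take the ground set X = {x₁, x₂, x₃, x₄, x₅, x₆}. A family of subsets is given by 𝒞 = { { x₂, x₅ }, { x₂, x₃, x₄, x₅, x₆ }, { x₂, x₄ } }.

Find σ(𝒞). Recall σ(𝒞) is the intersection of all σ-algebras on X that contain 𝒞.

Start: 𝒞 ∪ {∅, X} = { {  }, { x₂, x₄ }, { x₂, x₅ }, { x₂, x₃, x₄, x₅, x₆ }, X }.
Iteration 1 adds 4:
  { x₁ }  = complement { x₂, x₃, x₄, x₅, x₆ }
  { x₂, x₄, x₅ }  = { x₂, x₅ } ∪ { x₂, x₄ }
  { x₁, x₃, x₄, x₆ }  = complement { x₂, x₅ }
  { x₁, x₃, x₅, x₆ }  = complement { x₂, x₄ }
  [9 total]
Iteration 2: 7 new —
  { x₁, x₂, x₄ }  = { x₂, x₄ } ∪ { x₁ }
  { x₁, x₂, x₅ }  = { x₂, x₅ } ∪ { x₁ }
  { x₁, x₃, x₆ }  = complement { x₂, x₄, x₅ }
  { x₁, x₂, x₄, x₅ }  = { x₂, x₄, x₅ } ∪ { x₁ }
  { x₁, x₂, x₃, x₄, x₆ }  = { x₁, x₃, x₄, x₆ } ∪ { x₂, x₄ }
  { x₁, x₂, x₃, x₅, x₆ }  = { x₁, x₃, x₅, x₆ } ∪ { x₂, x₅ }
  { x₁, x₃, x₄, x₅, x₆ }  = { x₁, x₃, x₅, x₆ } ∪ { x₁, x₃, x₄, x₆ }
  [16 total]
Iteration 3 adds 6:
  { x₂ }  = complement { x₁, x₃, x₄, x₅, x₆ }
  { x₄ }  = complement { x₁, x₂, x₃, x₅, x₆ }
  { x₅ }  = complement { x₁, x₂, x₃, x₄, x₆ }
  { x₃, x₆ }  = complement { x₁, x₂, x₄, x₅ }
  { x₃, x₄, x₆ }  = complement { x₁, x₂, x₅ }
  { x₃, x₅, x₆ }  = complement { x₁, x₂, x₄ }
  [22 total]
Iteration 4 adds 9:
  { x₁, x₂ }  = { x₁ } ∪ { x₂ }
  { x₁, x₄ }  = { x₁ } ∪ { x₄ }
  { x₁, x₅ }  = { x₁ } ∪ { x₅ }
  { x₄, x₅ }  = { x₅ } ∪ { x₄ }
  { x₂, x₃, x₆ }  = { x₂ } ∪ { x₃, x₆ }
  { x₁, x₂, x₃, x₆ }  = { x₁, x₃, x₆ } ∪ { x₂ }
  { x₂, x₃, x₄, x₆ }  = { x₂ } ∪ { x₃, x₄, x₆ }
  { x₂, x₃, x₅, x₆ }  = { x₂, x₅ } ∪ { x₃, x₆ }
  { x₃, x₄, x₅, x₆ }  = { x₅ } ∪ { x₃, x₄, x₆ }
  [31 total]
Iteration 5: +1 →
  { x₁, x₄, x₅ }  = complement { x₂, x₃, x₆ }
  [32 total]
Iteration 6 adds nothing — fixpoint reached.

Hence σ(𝒞) has 32 members: { {  }, { x₁ }, { x₂ }, { x₄ }, { x₅ }, { x₁, x₂ }, { x₁, x₄ }, { x₁, x₅ }, { x₂, x₄ }, { x₂, x₅ }, { x₃, x₆ }, { x₄, x₅ }, { x₁, x₂, x₄ }, { x₁, x₂, x₅ }, { x₁, x₃, x₆ }, { x₁, x₄, x₅ }, { x₂, x₃, x₆ }, { x₂, x₄, x₅ }, { x₃, x₄, x₆ }, { x₃, x₅, x₆ }, { x₁, x₂, x₃, x₆ }, { x₁, x₂, x₄, x₅ }, { x₁, x₃, x₄, x₆ }, { x₁, x₃, x₅, x₆ }, { x₂, x₃, x₄, x₆ }, { x₂, x₃, x₅, x₆ }, { x₃, x₄, x₅, x₆ }, { x₁, x₂, x₃, x₄, x₆ }, { x₁, x₂, x₃, x₅, x₆ }, { x₁, x₃, x₄, x₅, x₆ }, { x₂, x₃, x₄, x₅, x₆ }, X }.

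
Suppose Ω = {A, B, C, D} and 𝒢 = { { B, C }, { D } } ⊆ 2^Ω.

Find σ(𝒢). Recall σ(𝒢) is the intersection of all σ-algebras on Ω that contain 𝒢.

σ(𝒢) = { {  }, { A }, { D }, { A, D }, { B, C }, { A, B, C }, { B, C, D }, Ω }

Check:
Start: 𝒢 ∪ {∅, Ω} = { {  }, { D }, { B, C }, Ω }.
Iteration 1: 3 new —
  { A, D }  = Ω∖{ B, C }
  { A, B, C }  = Ω∖{ D }
  { B, C, D }  = { D } ∪ { B, C }
  — 7 sets.
Iteration 2 adds 1:
  { A }  = Ω∖{ B, C, D }
  — 8 sets.
Iteration 3: no new sets; the family is a σ-algebra.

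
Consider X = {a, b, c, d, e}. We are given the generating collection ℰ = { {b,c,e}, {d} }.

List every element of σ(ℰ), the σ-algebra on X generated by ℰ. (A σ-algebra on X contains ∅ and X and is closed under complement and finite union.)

Take S₀ = ℰ ∪ {∅, X} = { {}, {d}, {b,c,e}, X }.
Step 1 adds 3:
  {a,d}  = ᶜ of {b,c,e}
  {a,b,c,e}  = ᶜ of {d}
  {b,c,d,e}  = {d} ∪ {b,c,e}
  (now 7)
Step 2 adds 1:
  {a}  = ᶜ of {b,c,d,e}
  (now 8)
Step 3: stable.

|σ(ℰ)| = 8.  σ(ℰ) = { {}, {a}, {d}, {a,d}, {b,c,e}, {a,b,c,e}, {b,c,d,e}, X }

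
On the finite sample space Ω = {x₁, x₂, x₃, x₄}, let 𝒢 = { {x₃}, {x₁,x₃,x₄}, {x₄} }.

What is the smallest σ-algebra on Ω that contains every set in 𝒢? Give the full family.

Begin from { {}, {x₃}, {x₄}, {x₁,x₃,x₄}, Ω } (that is, 𝒢 plus ∅ and Ω).
Round 1: +4 →
  {x₂}  = ᶜ of {x₁,x₃,x₄}
  {x₃,x₄}  = {x₃} ∪ {x₄}
  {x₁,x₂,x₃}  = ᶜ of {x₄}
  {x₁,x₂,x₄}  = ᶜ of {x₃}
  [9 total]
Round 2 (4 new):
  {x₁,x₂}  = ᶜ of {x₃,x₄}
  {x₂,x₃}  = {x₂} ∪ {x₃}
  {x₂,x₄}  = {x₂} ∪ {x₄}
  {x₂,x₃,x₄}  = {x₃,x₄} ∪ {x₂}
  [13 total]
Round 3 (3 new):
  {x₁}  = ᶜ of {x₂,x₃,x₄}
  {x₁,x₃}  = ᶜ of {x₂,x₄}
  {x₁,x₄}  = ᶜ of {x₂,x₃}
  [16 total]
Round 4 adds nothing — fixpoint reached.

σ(𝒢) = { {}, {x₁}, {x₂}, {x₃}, {x₄}, {x₁,x₂}, {x₁,x₃}, {x₁,x₄}, {x₂,x₃}, {x₂,x₄}, {x₃,x₄}, {x₁,x₂,x₃}, {x₁,x₂,x₄}, {x₁,x₃,x₄}, {x₂,x₃,x₄}, Ω }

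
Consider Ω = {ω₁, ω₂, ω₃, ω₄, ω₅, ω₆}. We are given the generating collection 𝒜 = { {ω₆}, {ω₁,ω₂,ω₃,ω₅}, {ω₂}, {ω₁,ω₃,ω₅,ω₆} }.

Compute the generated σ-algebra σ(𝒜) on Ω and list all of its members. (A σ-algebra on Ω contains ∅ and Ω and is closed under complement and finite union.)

σ(𝒜) = { {}, {ω₂}, {ω₄}, {ω₆}, {ω₂,ω₄}, {ω₂,ω₆}, {ω₄,ω₆}, {ω₁,ω₃,ω₅}, {ω₂,ω₄,ω₆}, {ω₁,ω₂,ω₃,ω₅}, {ω₁,ω₃,ω₄,ω₅}, {ω₁,ω₃,ω₅,ω₆}, {ω₁,ω₂,ω₃,ω₄,ω₅}, {ω₁,ω₂,ω₃,ω₅,ω₆}, {ω₁,ω₃,ω₄,ω₅,ω₆}, Ω }

Check:
Seed the family with 𝒜 together with ∅ and Ω: { {}, {ω₂}, {ω₆}, {ω₁,ω₂,ω₃,ω₅}, {ω₁,ω₃,ω₅,ω₆}, Ω }.
Round 1: +6 →
  {ω₂,ω₄}  = {ω₁,ω₃,ω₅,ω₆}ᶜ
  {ω₂,ω₆}  = {ω₂} ∪ {ω₆}
  {ω₄,ω₆}  = {ω₁,ω₂,ω₃,ω₅}ᶜ
  {ω₁,ω₂,ω₃,ω₄,ω₅}  = {ω₆}ᶜ
  {ω₁,ω₂,ω₃,ω₅,ω₆}  = {ω₁,ω₃,ω₅,ω₆} ∪ {ω₂}
  {ω₁,ω₃,ω₄,ω₅,ω₆}  = {ω₂}ᶜ
  [12 total]
Round 2: 3 new —
  {ω₄}  = {ω₁,ω₂,ω₃,ω₅,ω₆}ᶜ
  {ω₂,ω₄,ω₆}  = {ω₂} ∪ {ω₄,ω₆}
  {ω₁,ω₃,ω₄,ω₅}  = {ω₂,ω₆}ᶜ
  [15 total]
Round 3: 1 new —
  {ω₁,ω₃,ω₅}  = {ω₂,ω₄,ω₆}ᶜ
  [16 total]
Round 4: no new sets; the family is a σ-algebra.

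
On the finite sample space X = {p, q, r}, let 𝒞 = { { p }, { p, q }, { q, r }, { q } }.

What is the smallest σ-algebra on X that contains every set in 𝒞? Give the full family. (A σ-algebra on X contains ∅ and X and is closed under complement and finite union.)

Take S₀ = 𝒞 ∪ {∅, X} = { ∅, { p }, { q }, { p, q }, { q, r }, X }.
Pass 1 (2 new):
  { r }  = ᶜ of { p, q }
  { p, r }  = ᶜ of { q }
  (now 8)
Pass 2 adds nothing — fixpoint reached.

Therefore σ(𝒞) = { ∅, { p }, { q }, { r }, { p, q }, { p, r }, { q, r }, X } (|σ(𝒞)| = 8).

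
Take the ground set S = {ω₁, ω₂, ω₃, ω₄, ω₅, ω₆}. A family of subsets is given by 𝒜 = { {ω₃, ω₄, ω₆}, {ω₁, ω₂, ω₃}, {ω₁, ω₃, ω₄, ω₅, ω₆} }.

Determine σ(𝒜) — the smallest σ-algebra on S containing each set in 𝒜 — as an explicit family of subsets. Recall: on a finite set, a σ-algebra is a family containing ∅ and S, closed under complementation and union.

Begin from { {}, {ω₁, ω₂, ω₃}, {ω₃, ω₄, ω₆}, {ω₁, ω₃, ω₄, ω₅, ω₆}, S } (that is, 𝒜 plus ∅ and S).
Step 1 adds 4:
  {ω₂}  = {ω₁, ω₃, ω₄, ω₅, ω₆}ᶜ
  {ω₁, ω₂, ω₅}  = {ω₃, ω₄, ω₆}ᶜ
  {ω₄, ω₅, ω₆}  = {ω₁, ω₂, ω₃}ᶜ
  {ω₁, ω₂, ω₃, ω₄, ω₆}  = {ω₁, ω₂, ω₃} ∪ {ω₃, ω₄, ω₆}
  |family| = 9
Step 2: 6 new —
  {ω₅}  = {ω₁, ω₂, ω₃, ω₄, ω₆}ᶜ
  {ω₁, ω₂, ω₃, ω₅}  = {ω₁, ω₂, ω₃} ∪ {ω₁, ω₂, ω₅}
  {ω₂, ω₃, ω₄, ω₆}  = {ω₂} ∪ {ω₃, ω₄, ω₆}
  {ω₂, ω₄, ω₅, ω₆}  = {ω₂} ∪ {ω₄, ω₅, ω₆}
  {ω₃, ω₄, ω₅, ω₆}  = {ω₃, ω₄, ω₆} ∪ {ω₄, ω₅, ω₆}
  {ω₁, ω₂, ω₄, ω₅, ω₆}  = {ω₁, ω₂, ω₅} ∪ {ω₄, ω₅, ω₆}
  |family| = 15
Step 3: +7 →
  {ω₃}  = {ω₁, ω₂, ω₄, ω₅, ω₆}ᶜ
  {ω₁, ω₂}  = {ω₃, ω₄, ω₅, ω₆}ᶜ
  {ω₁, ω₃}  = {ω₂, ω₄, ω₅, ω₆}ᶜ
  {ω₁, ω₅}  = {ω₂, ω₃, ω₄, ω₆}ᶜ
  {ω₂, ω₅}  = {ω₂} ∪ {ω₅}
  {ω₄, ω₆}  = {ω₁, ω₂, ω₃, ω₅}ᶜ
  {ω₂, ω₃, ω₄, ω₅, ω₆}  = {ω₂, ω₄, ω₅, ω₆} ∪ {ω₂, ω₃, ω₄, ω₆}
  |family| = 22
Step 4: +9 →
  {ω₁}  = {ω₂, ω₃, ω₄, ω₅, ω₆}ᶜ
  {ω₂, ω₃}  = {ω₂} ∪ {ω₃}
  {ω₃, ω₅}  = {ω₅} ∪ {ω₃}
  {ω₁, ω₃, ω₅}  = {ω₁, ω₃} ∪ {ω₁, ω₅}
  {ω₂, ω₃, ω₅}  = {ω₂, ω₅} ∪ {ω₃}
  {ω₂, ω₄, ω₆}  = {ω₂} ∪ {ω₄, ω₆}
  {ω₁, ω₂, ω₄, ω₆}  = {ω₄, ω₆} ∪ {ω₁, ω₂}
  {ω₁, ω₃, ω₄, ω₆}  = {ω₂, ω₅}ᶜ
  {ω₁, ω₄, ω₅, ω₆}  = {ω₁, ω₅} ∪ {ω₄, ω₆}
  |family| = 31
Step 5 (1 new):
  {ω₁, ω₄, ω₆}  = {ω₂, ω₃, ω₅}ᶜ
  |family| = 32
Step 6: closed — nothing new.

Therefore σ(𝒜) = { {}, {ω₁}, {ω₂}, {ω₃}, {ω₅}, {ω₁, ω₂}, {ω₁, ω₃}, {ω₁, ω₅}, {ω₂, ω₃}, {ω₂, ω₅}, {ω₃, ω₅}, {ω₄, ω₆}, {ω₁, ω₂, ω₃}, {ω₁, ω₂, ω₅}, {ω₁, ω₃, ω₅}, {ω₁, ω₄, ω₆}, {ω₂, ω₃, ω₅}, {ω₂, ω₄, ω₆}, {ω₃, ω₄, ω₆}, {ω₄, ω₅, ω₆}, {ω₁, ω₂, ω₃, ω₅}, {ω₁, ω₂, ω₄, ω₆}, {ω₁, ω₃, ω₄, ω₆}, {ω₁, ω₄, ω₅, ω₆}, {ω₂, ω₃, ω₄, ω₆}, {ω₂, ω₄, ω₅, ω₆}, {ω₃, ω₄, ω₅, ω₆}, {ω₁, ω₂, ω₃, ω₄, ω₆}, {ω₁, ω₂, ω₄, ω₅, ω₆}, {ω₁, ω₃, ω₄, ω₅, ω₆}, {ω₂, ω₃, ω₄, ω₅, ω₆}, S } (|σ(𝒜)| = 32).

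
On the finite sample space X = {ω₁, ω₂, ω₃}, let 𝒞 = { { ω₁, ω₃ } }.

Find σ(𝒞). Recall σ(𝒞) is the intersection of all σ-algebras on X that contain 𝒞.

Take S₀ = 𝒞 ∪ {∅, X} = { {  }, { ω₁, ω₃ }, X }.
Iteration 1: 1 new —
  { ω₂ }  = X∖{ ω₁, ω₃ }
  |family| = 4
Iteration 2: already closed under ᶜ and ∪.

Therefore σ(𝒞) = { {  }, { ω₂ }, { ω₁, ω₃ }, X } (|σ(𝒞)| = 4).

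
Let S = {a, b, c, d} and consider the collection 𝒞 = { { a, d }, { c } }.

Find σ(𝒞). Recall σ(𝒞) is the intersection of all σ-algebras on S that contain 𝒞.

Seed the family with 𝒞 together with ∅ and S: { {  }, { c }, { a, d }, S }.
Round 1: +3 →
  { b, c }  = ᶜ of { a, d }
  { a, b, d }  = ᶜ of { c }
  { a, c, d }  = { c } ∪ { a, d }
  |family| = 7
Round 2: 1 new —
  { b }  = ᶜ of { a, c, d }
  |family| = 8
Round 3: no new sets; the family is a σ-algebra.

Therefore σ(𝒞) = { {  }, { b }, { c }, { a, d }, { b, c }, { a, b, d }, { a, c, d }, S } (|σ(𝒞)| = 8).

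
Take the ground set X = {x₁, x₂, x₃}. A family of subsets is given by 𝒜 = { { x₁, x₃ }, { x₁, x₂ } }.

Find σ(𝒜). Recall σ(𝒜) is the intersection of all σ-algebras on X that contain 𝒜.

|σ(𝒜)| = 8.  σ(𝒜) = { ∅, { x₁ }, { x₂ }, { x₃ }, { x₁, x₂ }, { x₁, x₃ }, { x₂, x₃ }, X }

Working:
Take S₀ = 𝒜 ∪ {∅, X} = { ∅, { x₁, x₂ }, { x₁, x₃ }, X }.
Iteration 1 adds 2:
  { x₂ }  = ᶜ of { x₁, x₃ }
  { x₃ }  = ᶜ of { x₁, x₂ }
Iteration 2: 1 new —
  { x₂, x₃ }  = { x₃ } ∪ { x₂ }
Iteration 3 adds 1:
  { x₁ }  = ᶜ of { x₂, x₃ }
Iteration 4: closed — nothing new.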